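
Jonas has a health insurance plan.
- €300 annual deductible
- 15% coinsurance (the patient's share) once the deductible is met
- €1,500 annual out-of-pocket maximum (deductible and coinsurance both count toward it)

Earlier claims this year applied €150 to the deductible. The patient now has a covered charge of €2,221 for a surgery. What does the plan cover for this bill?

€150 of the €300 deductible is already met, leaving €150.
That leaves €2,221 − €150 = €2,071 for coinsurance.
15% of €2,071 = €310.65 falls to the patient.
That puts the patient's cost at €150 + €310.65 = €460.65 before any cap.
Total out-of-pocket so far would be €150 + €460.65 = €610.65, below the €1,500 cap — no reduction.
Insurer pays the balance: €2,221 − €460.65 = €1,760.35.

€1,760.35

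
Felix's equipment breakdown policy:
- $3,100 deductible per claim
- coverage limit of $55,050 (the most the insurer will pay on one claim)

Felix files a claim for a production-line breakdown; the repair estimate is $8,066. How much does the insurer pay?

$4,966

Subtract the deductible: $8,066 − $3,100 = $4,966.
That's under the $55,050 cap, so the insurer reimburses the full $4,966.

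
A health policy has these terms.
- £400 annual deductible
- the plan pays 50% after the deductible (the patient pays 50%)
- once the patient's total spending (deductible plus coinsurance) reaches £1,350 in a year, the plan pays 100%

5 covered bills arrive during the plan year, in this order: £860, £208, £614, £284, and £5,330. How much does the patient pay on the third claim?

£307

Claim 1 — £860: deductible takes £400, £460 remains; 50% of £460 = £230. Cost to patient: £630. OOP to date £630.
Claim 2 — £208: deductible met; 50% of £208 = £104. Cost to patient: £104. OOP to date £734.
Claim 3 — £614: deductible already satisfied, so patient's share is 50% × £614 = £307. Cost to patient: £307. OOP to date £1,041.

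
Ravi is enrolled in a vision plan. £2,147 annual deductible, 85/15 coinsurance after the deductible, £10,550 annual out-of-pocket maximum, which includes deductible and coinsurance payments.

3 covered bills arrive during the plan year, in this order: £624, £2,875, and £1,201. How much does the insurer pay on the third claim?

Bill 1, £624: fully absorbed by the deductible. Cost to member: £624. OOP to date £624. Plan pays £624 − £624 = £0.
Bill 2, £2,875: £1,523 finishes the deductible; £1,352 goes to coinsurance; coinsurance £1,352 × 15% = £202.80. Member owes £1,725.80 (running OOP £2,349.80). Insurer: £2,875 − £1,725.80 = £1,149.20.
Bill 3, £1,201: deductible already satisfied, so member's share is 15% × £1,201 = £180.15. Member pays £180.15; OOP now £2,529.95. Insurer: £1,201 − £180.15 = £1,020.85.

£1,020.85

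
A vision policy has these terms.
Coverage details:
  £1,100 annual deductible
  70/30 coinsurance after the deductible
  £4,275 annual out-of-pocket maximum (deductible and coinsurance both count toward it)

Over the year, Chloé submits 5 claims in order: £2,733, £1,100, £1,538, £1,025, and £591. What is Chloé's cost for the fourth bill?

£307.50

#1 (£2,733): £1,100 finishes the deductible; £1,633 goes to coinsurance; coinsurance £1,633 × 30% = £489.90. Member pays £1,589.90; OOP now £1,589.90.
#2 (£1,100): 30% coinsurance on £1,100 = £330. Member owes £330 (running OOP £1,919.90).
#3 (£1,538): 30% coinsurance on £1,538 = £461.40. Member owes £461.40 (running OOP £2,381.30).
#4 (£1,025): 30% coinsurance on £1,025 = £307.50. Member pays £307.50; OOP now £2,688.80.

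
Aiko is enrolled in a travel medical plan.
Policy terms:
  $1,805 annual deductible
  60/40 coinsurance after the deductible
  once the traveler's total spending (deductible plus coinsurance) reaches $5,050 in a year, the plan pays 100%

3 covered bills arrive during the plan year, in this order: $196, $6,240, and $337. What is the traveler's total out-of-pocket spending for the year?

$3,792.20

Claim 1 ($196): fully absorbed by the deductible. Cost to traveler: $196. OOP to date $196.
Claim 2 ($6,240): deductible takes $1,609, $4,631 remains; coinsurance $4,631 × 40% = $1,852.40. Traveler owes $3,461.40 (running OOP $3,657.40).
Claim 3 ($337): deductible already satisfied, so traveler's share is 40% × $337 = $134.80. Traveler owes $134.80 (running OOP $3,792.20).
Total paid by the traveler: $196 + $3,461.40 + $134.80 = $3,792.20.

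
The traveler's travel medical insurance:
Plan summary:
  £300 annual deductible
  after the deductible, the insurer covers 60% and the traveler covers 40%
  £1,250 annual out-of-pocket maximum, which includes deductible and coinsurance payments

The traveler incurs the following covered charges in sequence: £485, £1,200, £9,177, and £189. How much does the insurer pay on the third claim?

£8,781

#1 (£485): £300 finishes the deductible; £185 goes to coinsurance; coinsurance £185 × 40% = £74. Cost to traveler: £374. OOP to date £374. Insurer: £485 − £374 = £111.
#2 (£1,200): deductible already satisfied, so traveler's share is 40% × £1,200 = £480. Traveler owes £480 (running OOP £854). Plan pays £1,200 − £480 = £720.
#3 (£9,177): deductible already satisfied, so traveler's share is 40% × £9,177 = £3,670.80. Adding that to £854 gives £4,524.80, past the £1,250 cap; traveler pays only £1,250 − £854 = £396. Insurer: £9,177 − £396 = £8,781.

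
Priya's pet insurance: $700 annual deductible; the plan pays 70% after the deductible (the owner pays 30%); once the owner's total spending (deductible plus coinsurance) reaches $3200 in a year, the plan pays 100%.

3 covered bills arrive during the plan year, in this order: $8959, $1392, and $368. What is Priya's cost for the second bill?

Claim 1 ($8959): $700 finishes the deductible; $8259 goes to coinsurance; owner's 30% is $2477.70. Owner owes $3177.70 (running OOP $3177.70).
Claim 2 ($1392): deductible met; 30% of $1392 = $417.60. Adding that to $3177.70 gives $3595.30, past the $3200 cap; owner pays only $3200 − $3177.70 = $22.30.

$22.30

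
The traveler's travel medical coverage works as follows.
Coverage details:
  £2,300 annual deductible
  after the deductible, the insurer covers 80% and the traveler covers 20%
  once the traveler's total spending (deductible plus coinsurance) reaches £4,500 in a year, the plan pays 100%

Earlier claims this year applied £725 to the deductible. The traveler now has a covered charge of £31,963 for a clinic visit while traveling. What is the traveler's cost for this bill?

£3,775

Deductible still to meet: £2,300 − £725 = £1,575.
That leaves £31,963 − £1,575 = £30,388 for coinsurance.
Traveler's 20% share of £30,388 is £6,077.60.
Traveler responsibility before any cap: £1,575 + £6,077.60 = £7,652.60.
Year-to-date out-of-pocket would reach £725 + £7,652.60 = £8,377.60, above the £4,500 maximum, so the traveler pays only £4,500 − £725 = £3,775.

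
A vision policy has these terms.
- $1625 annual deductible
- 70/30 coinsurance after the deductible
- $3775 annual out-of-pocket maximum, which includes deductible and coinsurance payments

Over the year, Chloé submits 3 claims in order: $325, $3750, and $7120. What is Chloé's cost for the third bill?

Bill 1, $325: all of it applies to the deductible. Member owes $325 (running OOP $325).
Bill 2, $3750: $1300 to deductible, leaving $2450; member's 30% is $735. Member pays $2035; OOP now $2360.
Bill 3, $7120: 30% coinsurance on $7120 = $2136. OOP would hit $4496 > $3775, so the cap limits the member to $3775 − $2360 = $1415.

$1415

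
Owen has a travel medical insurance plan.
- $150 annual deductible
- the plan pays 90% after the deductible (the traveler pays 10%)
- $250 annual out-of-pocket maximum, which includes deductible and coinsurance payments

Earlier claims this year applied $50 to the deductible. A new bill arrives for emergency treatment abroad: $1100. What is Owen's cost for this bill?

$50 of the $150 deductible is already met, leaving $100.
After the $100 deductible portion, $1100 − $100 = $1000 is subject to coinsurance.
10% of $1000 = $100 falls to the traveler.
Traveler responsibility before any cap: $100 + $100 = $200.
Total out-of-pocket so far would be $50 + $200 = $250, below the $250 cap — no reduction.

$200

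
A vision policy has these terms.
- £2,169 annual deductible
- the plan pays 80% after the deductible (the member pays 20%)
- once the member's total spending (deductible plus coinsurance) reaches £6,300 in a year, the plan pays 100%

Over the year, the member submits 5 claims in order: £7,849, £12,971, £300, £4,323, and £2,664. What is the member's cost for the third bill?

£60

#1 (£7,849): deductible takes £2,169, £5,680 remains; member's 20% is £1,136. Member pays £3,305; OOP now £3,305.
#2 (£12,971): 20% coinsurance on £12,971 = £2,594.20. Cost to member: £2,594.20. OOP to date £5,899.20.
#3 (£300): deductible met; 20% of £300 = £60. Member owes £60 (running OOP £5,959.20).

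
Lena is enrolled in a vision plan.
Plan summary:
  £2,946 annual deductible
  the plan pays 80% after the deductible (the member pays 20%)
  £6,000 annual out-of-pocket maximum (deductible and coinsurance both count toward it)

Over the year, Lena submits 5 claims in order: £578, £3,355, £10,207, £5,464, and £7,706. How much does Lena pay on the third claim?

£2,041.40

Claim 1 (£578): all of it applies to the deductible. Cost to member: £578. OOP to date £578.
Claim 2 (£3,355): £2,368 finishes the deductible; £987 goes to coinsurance; 20% of £987 = £197.40. Member pays £2,565.40; OOP now £3,143.40.
Claim 3 (£10,207): deductible already satisfied, so member's share is 20% × £10,207 = £2,041.40. Cost to member: £2,041.40. OOP to date £5,184.80.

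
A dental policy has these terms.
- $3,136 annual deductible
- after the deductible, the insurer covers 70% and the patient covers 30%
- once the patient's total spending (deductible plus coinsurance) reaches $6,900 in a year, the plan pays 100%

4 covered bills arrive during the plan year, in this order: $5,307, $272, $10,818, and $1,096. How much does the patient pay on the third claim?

Claim 1 — $5,307: deductible takes $3,136, $2,171 remains; patient's 30% is $651.30. Cost to patient: $3,787.30. OOP to date $3,787.30.
Claim 2 — $272: deductible already satisfied, so patient's share is 30% × $272 = $81.60. Patient owes $81.60 (running OOP $3,868.90).
Claim 3 — $10,818: deductible met; 30% of $10,818 = $3,245.40. That would push OOP to $7,114.30, over the $6,900 cap, so patient pays $6,900 − $3,868.90 = $3,031.10.

$3,031.10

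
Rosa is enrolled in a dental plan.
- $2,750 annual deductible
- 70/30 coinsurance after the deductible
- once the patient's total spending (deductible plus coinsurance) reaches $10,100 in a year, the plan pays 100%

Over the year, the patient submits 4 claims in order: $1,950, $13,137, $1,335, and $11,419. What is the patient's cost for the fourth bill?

$3,248.40

Claim 1 — $1,950: fully absorbed by the deductible. Cost to patient: $1,950. OOP to date $1,950.
Claim 2 — $13,137: deductible takes $800, $12,337 remains; 30% of $12,337 = $3,701.10. Cost to patient: $4,501.10. OOP to date $6,451.10.
Claim 3 — $1,335: 30% coinsurance on $1,335 = $400.50. Cost to patient: $400.50. OOP to date $6,851.60.
Claim 4 — $11,419: deductible met; 30% of $11,419 = $3,425.70. Adding that to $6,851.60 gives $10,277.30, past the $10,100 cap; patient pays only $10,100 − $6,851.60 = $3,248.40.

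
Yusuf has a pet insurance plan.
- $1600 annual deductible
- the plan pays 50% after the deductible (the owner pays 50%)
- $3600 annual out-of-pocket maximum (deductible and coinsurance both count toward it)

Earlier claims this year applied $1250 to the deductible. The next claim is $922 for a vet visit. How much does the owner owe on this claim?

$1250 of the $1600 deductible is already met, leaving $350.
That leaves $922 − $350 = $572 for coinsurance.
Coinsurance: $572 × 50% = $286.
Owner responsibility before any cap: $350 + $286 = $636.
Total out-of-pocket so far would be $1250 + $636 = $1886, below the $3600 cap — no reduction.

$636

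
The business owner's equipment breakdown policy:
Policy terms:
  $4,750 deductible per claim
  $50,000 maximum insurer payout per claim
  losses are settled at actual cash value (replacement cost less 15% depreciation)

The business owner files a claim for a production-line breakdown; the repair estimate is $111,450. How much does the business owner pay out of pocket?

At 15% depreciation, ACV = $111,450 − $16,717.50 = $94,732.50.
Less the $4,750 deductible: $94,732.50 − $4,750 = $89,982.50.
Since $89,982.50 > $50,000, the payout is capped at $50,000.
The business owner bears the rest of the original loss: $111,450 − $50,000 = $61,450.

$61,450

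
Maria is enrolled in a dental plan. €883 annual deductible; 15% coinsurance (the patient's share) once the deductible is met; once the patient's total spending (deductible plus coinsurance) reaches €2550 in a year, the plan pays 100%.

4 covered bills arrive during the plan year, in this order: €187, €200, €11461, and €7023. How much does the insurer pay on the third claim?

€9320.25

Claim 1 (€187): fully absorbed by the deductible. Cost to patient: €187. OOP to date €187. Insurer: €187 − €187 = €0.
Claim 2 (€200): all of it applies to the deductible. Patient pays €200; OOP now €387. Plan pays €200 − €200 = €0.
Claim 3 (€11461): deductible takes €496, €10965 remains; patient's 15% is €1644.75. Patient owes €2140.75 (running OOP €2527.75). Insurer: €11461 − €2140.75 = €9320.25.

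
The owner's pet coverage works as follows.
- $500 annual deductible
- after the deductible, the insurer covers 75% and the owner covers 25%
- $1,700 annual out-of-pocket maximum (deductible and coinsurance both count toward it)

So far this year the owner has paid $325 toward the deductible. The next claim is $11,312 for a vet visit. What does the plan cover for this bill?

$325 of the $500 deductible is already met, leaving $175.
After the $175 deductible portion, $11,312 − $175 = $11,137 is subject to coinsurance.
Coinsurance: $11,137 × 25% = $2,784.25.
So the owner owes $175 + $2,784.25 = $2,959.25 before any cap.
Adding $2,959.25 to the $325 already spent would give $3,284.25, which exceeds the $1,700 cap; the owner pays just $1,700 − $325 = $1,375.
Insurer pays the balance: $11,312 − $1,375 = $9,937.

$9,937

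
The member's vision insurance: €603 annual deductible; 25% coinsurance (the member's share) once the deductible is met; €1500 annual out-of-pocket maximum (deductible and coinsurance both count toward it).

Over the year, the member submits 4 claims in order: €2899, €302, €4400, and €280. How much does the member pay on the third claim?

€247.50

#1 (€2899): €603 finishes the deductible; €2296 goes to coinsurance; 25% of €2296 = €574. Member owes €1177 (running OOP €1177).
#2 (€302): deductible met; 25% of €302 = €75.50. Member pays €75.50; OOP now €1252.50.
#3 (€4400): deductible met; 25% of €4400 = €1100. Adding that to €1252.50 gives €2352.50, past the €1500 cap; member pays only €1500 − €1252.50 = €247.50.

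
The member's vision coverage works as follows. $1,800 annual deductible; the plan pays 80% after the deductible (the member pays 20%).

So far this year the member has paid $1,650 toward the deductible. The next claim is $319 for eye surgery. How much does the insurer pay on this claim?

$1,650 of the $1,800 deductible is already met, leaving $150.
That leaves $319 − $150 = $169 for coinsurance.
20% of $169 = $33.80 falls to the member.
Member responsibility: $150 + $33.80 = $183.80.
Insurer pays the balance: $319 − $183.80 = $135.20.

$135.20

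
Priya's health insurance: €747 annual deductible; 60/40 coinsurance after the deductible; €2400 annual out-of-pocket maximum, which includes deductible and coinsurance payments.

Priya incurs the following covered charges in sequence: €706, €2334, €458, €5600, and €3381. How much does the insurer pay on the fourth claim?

€5047.40

Bill 1, €706: fully absorbed by the deductible. Cost to patient: €706. OOP to date €706. Insurer: €706 − €706 = €0.
Bill 2, €2334: deductible takes €41, €2293 remains; patient's 40% is €917.20. Cost to patient: €958.20. OOP to date €1664.20. Insurer: €2334 − €958.20 = €1375.80.
Bill 3, €458: deductible met; 40% of €458 = €183.20. Patient pays €183.20; OOP now €1847.40. Plan pays €458 − €183.20 = €274.80.
Bill 4, €5600: deductible already satisfied, so patient's share is 40% × €5600 = €2240. OOP would hit €4087.40 > €2400, so the cap limits the patient to €2400 − €1847.40 = €552.60. Plan pays €5600 − €552.60 = €5047.40.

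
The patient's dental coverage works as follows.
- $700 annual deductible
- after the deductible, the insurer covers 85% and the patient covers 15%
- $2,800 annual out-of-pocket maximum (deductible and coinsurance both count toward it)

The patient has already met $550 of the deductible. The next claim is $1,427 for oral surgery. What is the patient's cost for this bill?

Remaining deductible: $700 − $550 = $150.
After the $150 deductible portion, $1,427 − $150 = $1,277 is subject to coinsurance.
Coinsurance: $1,277 × 15% = $191.55.
So the patient owes $150 + $191.55 = $341.55 before any cap.
Cumulative spending $550 + $341.55 = $891.55 stays under the $2,800 maximum.

$341.55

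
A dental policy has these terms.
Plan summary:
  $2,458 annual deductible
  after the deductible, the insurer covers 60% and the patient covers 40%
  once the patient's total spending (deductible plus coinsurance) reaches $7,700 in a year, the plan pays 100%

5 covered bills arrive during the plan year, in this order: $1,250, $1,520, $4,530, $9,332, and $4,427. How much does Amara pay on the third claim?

Bill 1, $1,250: fully absorbed by the deductible. Cost to patient: $1,250. OOP to date $1,250.
Bill 2, $1,520: $1,208 finishes the deductible; $312 goes to coinsurance; coinsurance $312 × 40% = $124.80. Patient pays $1,332.80; OOP now $2,582.80.
Bill 3, $4,530: deductible already satisfied, so patient's share is 40% × $4,530 = $1,812. Cost to patient: $1,812. OOP to date $4,394.80.

$1,812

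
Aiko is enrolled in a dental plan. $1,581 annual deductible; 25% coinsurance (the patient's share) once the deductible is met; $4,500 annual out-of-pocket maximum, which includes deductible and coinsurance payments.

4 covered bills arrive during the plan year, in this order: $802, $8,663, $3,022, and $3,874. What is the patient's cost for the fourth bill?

$192.50

Bill 1, $802: entire amount goes to the deductible. Patient pays $802; OOP now $802.
Bill 2, $8,663: $779 to deductible, leaving $7,884; coinsurance $7,884 × 25% = $1,971. Cost to patient: $2,750. OOP to date $3,552.
Bill 3, $3,022: deductible met; 25% of $3,022 = $755.50. Patient owes $755.50 (running OOP $4,307.50).
Bill 4, $3,874: deductible already satisfied, so patient's share is 25% × $3,874 = $968.50. Adding that to $4,307.50 gives $5,276, past the $4,500 cap; patient pays only $4,500 − $4,307.50 = $192.50.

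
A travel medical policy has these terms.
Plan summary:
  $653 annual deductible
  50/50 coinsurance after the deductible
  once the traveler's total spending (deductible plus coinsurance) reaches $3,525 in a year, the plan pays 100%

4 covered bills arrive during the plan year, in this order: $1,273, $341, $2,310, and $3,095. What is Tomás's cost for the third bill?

$1,155

#1 ($1,273): $653 finishes the deductible; $620 goes to coinsurance; coinsurance $620 × 50% = $310. Traveler owes $963 (running OOP $963).
#2 ($341): deductible met; 50% of $341 = $170.50. Traveler pays $170.50; OOP now $1,133.50.
#3 ($2,310): deductible met; 50% of $2,310 = $1,155. Traveler pays $1,155; OOP now $2,288.50.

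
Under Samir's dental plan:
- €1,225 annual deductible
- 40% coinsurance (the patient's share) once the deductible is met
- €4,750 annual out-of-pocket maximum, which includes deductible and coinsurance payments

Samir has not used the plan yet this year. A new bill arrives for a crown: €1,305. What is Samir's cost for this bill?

€1,257

The full €1,225 deductible is still open; €1,225 of this bill applies to it.
After the €1,225 deductible portion, €1,305 − €1,225 = €80 is subject to coinsurance.
40% of €80 = €32 falls to the patient.
That puts the patient's cost at €1,225 + €32 = €1,257 before any cap.
Total out-of-pocket so far would be €0 + €1,257 = €1,257, below the €4,750 cap — no reduction.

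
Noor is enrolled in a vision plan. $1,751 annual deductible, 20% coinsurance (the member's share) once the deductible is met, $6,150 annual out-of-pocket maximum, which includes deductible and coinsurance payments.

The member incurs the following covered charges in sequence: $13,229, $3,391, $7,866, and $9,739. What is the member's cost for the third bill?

$1,425.20

Claim 1 ($13,229): $1,751 to deductible, leaving $11,478; coinsurance $11,478 × 20% = $2,295.60. Member owes $4,046.60 (running OOP $4,046.60).
Claim 2 ($3,391): deductible met; 20% of $3,391 = $678.20. Cost to member: $678.20. OOP to date $4,724.80.
Claim 3 ($7,866): deductible met; 20% of $7,866 = $1,573.20. Adding that to $4,724.80 gives $6,298, past the $6,150 cap; member pays only $6,150 − $4,724.80 = $1,425.20.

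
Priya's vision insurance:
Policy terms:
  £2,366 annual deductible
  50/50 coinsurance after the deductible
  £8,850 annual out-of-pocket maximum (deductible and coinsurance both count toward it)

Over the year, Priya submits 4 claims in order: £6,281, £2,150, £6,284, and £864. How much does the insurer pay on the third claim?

Claim 1 (£6,281): £2,366 finishes the deductible; £3,915 goes to coinsurance; member's 50% is £1,957.50. Member owes £4,323.50 (running OOP £4,323.50). Plan pays £6,281 − £4,323.50 = £1,957.50.
Claim 2 (£2,150): 50% coinsurance on £2,150 = £1,075. Member owes £1,075 (running OOP £5,398.50). Plan pays £2,150 − £1,075 = £1,075.
Claim 3 (£6,284): 50% coinsurance on £6,284 = £3,142. Member owes £3,142 (running OOP £8,540.50). Insurer: £6,284 − £3,142 = £3,142.

£3,142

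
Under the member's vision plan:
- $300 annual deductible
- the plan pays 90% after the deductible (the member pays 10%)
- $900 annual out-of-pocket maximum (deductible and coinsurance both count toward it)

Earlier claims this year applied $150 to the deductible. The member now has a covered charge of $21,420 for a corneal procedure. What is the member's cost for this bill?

$750

$150 of the $300 deductible is already met, leaving $150.
After the $150 deductible portion, $21,420 − $150 = $21,270 is subject to coinsurance.
Coinsurance: $21,270 × 10% = $2,127.
So the member owes $150 + $2,127 = $2,277 before any cap.
Adding $2,277 to the $150 already spent would give $2,427, which exceeds the $900 cap; the member pays just $900 − $150 = $750.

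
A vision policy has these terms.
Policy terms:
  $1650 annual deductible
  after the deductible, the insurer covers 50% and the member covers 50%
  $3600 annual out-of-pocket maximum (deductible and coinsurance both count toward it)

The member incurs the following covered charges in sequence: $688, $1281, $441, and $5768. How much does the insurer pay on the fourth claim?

Claim 1 — $688: entire amount goes to the deductible. Member owes $688 (running OOP $688). Plan pays $688 − $688 = $0.
Claim 2 — $1281: $962 finishes the deductible; $319 goes to coinsurance; coinsurance $319 × 50% = $159.50. Cost to member: $1121.50. OOP to date $1809.50. Plan pays $1281 − $1121.50 = $159.50.
Claim 3 — $441: deductible already satisfied, so member's share is 50% × $441 = $220.50. Member pays $220.50; OOP now $2030. Plan pays $441 − $220.50 = $220.50.
Claim 4 — $5768: deductible already satisfied, so member's share is 50% × $5768 = $2884. That would push OOP to $4914, over the $3600 cap, so member pays $3600 − $2030 = $1570. Insurer: $5768 − $1570 = $4198.

$4198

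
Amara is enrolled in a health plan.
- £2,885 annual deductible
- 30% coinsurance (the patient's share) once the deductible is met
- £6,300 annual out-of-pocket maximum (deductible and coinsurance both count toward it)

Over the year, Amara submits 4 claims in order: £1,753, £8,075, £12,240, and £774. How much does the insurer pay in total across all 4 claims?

#1 (£1,753): all of it applies to the deductible. Patient pays £1,753; OOP now £1,753. Plan pays £1,753 − £1,753 = £0.
#2 (£8,075): deductible takes £1,132, £6,943 remains; coinsurance £6,943 × 30% = £2,082.90. Cost to patient: £3,214.90. OOP to date £4,967.90. Plan pays £8,075 − £3,214.90 = £4,860.10.
#3 (£12,240): deductible already satisfied, so patient's share is 30% × £12,240 = £3,672. That would push OOP to £8,639.90, over the £6,300 cap, so patient pays £6,300 − £4,967.90 = £1,332.10. Insurer: £12,240 − £1,332.10 = £10,907.90.
#4 (£774): 30% coinsurance on £774 = £232.20. That would push OOP to £6,532.20, over the £6,300 cap, so patient pays £6,300 − £6,300 = £0. Insurer: £774 − £0 = £774.
Insurer total: £0 + £4,860.10 + £10,907.90 + £774 = £16,542.

£16,542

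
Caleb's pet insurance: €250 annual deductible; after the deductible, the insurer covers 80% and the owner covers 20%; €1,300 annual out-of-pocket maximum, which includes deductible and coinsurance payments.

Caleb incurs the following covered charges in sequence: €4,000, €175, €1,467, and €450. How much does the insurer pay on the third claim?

€1,202

#1 (€4,000): €250 to deductible, leaving €3,750; owner's 20% is €750. Cost to owner: €1,000. OOP to date €1,000. Plan pays €4,000 − €1,000 = €3,000.
#2 (€175): deductible met; 20% of €175 = €35. Cost to owner: €35. OOP to date €1,035. Insurer: €175 − €35 = €140.
#3 (€1,467): 20% coinsurance on €1,467 = €293.40. OOP would hit €1,328.40 > €1,300, so the cap limits the owner to €1,300 − €1,035 = €265. Insurer: €1,467 − €265 = €1,202.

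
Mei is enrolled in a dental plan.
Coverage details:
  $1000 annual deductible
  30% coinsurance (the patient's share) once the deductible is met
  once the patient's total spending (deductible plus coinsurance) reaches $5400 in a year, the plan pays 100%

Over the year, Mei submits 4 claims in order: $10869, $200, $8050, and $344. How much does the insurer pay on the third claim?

$6670.70

Bill 1, $10869: $1000 to deductible, leaving $9869; 30% of $9869 = $2960.70. Cost to patient: $3960.70. OOP to date $3960.70. Insurer: $10869 − $3960.70 = $6908.30.
Bill 2, $200: deductible already satisfied, so patient's share is 30% × $200 = $60. Cost to patient: $60. OOP to date $4020.70. Plan pays $200 − $60 = $140.
Bill 3, $8050: deductible already satisfied, so patient's share is 30% × $8050 = $2415. That would push OOP to $6435.70, over the $5400 cap, so patient pays $5400 − $4020.70 = $1379.30. Insurer: $8050 − $1379.30 = $6670.70.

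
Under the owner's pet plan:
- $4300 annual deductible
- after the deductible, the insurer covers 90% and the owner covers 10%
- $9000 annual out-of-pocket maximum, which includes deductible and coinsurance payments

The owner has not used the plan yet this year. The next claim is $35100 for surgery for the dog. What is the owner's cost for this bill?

$7380

The full $4300 deductible is still open; $4300 of this bill applies to it.
After the $4300 deductible portion, $35100 − $4300 = $30800 is subject to coinsurance.
Owner's 10% share of $30800 is $3080.
Owner responsibility before any cap: $4300 + $3080 = $7380.
Year-to-date out-of-pocket becomes $0 + $7380 = $7380, still under the $9000 maximum, so no cap applies.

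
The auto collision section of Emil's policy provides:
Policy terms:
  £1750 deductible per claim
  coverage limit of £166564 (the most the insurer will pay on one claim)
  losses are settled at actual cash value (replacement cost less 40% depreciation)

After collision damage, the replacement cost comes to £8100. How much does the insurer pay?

At 40% depreciation, ACV = £8100 − £3240 = £4860.
After the deductible, £4860 − £1750 = £3110 remains.
£3110 is within the £166564 limit, so the insurer pays £3110.

£3110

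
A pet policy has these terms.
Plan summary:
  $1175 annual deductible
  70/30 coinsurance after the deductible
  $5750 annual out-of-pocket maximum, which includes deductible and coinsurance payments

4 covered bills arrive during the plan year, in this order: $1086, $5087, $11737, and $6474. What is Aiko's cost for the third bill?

$3075.60

#1 ($1086): all of it applies to the deductible. Owner owes $1086 (running OOP $1086).
#2 ($5087): $89 finishes the deductible; $4998 goes to coinsurance; coinsurance $4998 × 30% = $1499.40. Owner owes $1588.40 (running OOP $2674.40).
#3 ($11737): deductible already satisfied, so owner's share is 30% × $11737 = $3521.10. OOP would hit $6195.50 > $5750, so the cap limits the owner to $5750 − $2674.40 = $3075.60.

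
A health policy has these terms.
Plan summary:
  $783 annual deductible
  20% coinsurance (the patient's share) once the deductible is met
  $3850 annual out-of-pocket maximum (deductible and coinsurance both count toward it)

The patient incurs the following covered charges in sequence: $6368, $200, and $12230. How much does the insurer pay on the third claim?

Claim 1 ($6368): $783 to deductible, leaving $5585; coinsurance $5585 × 20% = $1117. Patient owes $1900 (running OOP $1900). Insurer: $6368 − $1900 = $4468.
Claim 2 ($200): deductible already satisfied, so patient's share is 20% × $200 = $40. Patient owes $40 (running OOP $1940). Plan pays $200 − $40 = $160.
Claim 3 ($12230): 20% coinsurance on $12230 = $2446. That would push OOP to $4386, over the $3850 cap, so patient pays $3850 − $1940 = $1910. Plan pays $12230 − $1910 = $10320.

$10320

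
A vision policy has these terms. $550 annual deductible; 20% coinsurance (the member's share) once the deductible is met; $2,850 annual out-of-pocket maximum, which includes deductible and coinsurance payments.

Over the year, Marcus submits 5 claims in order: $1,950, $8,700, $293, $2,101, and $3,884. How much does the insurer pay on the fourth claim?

$1,879.60

#1 ($1,950): deductible takes $550, $1,400 remains; coinsurance $1,400 × 20% = $280. Cost to member: $830. OOP to date $830. Plan pays $1,950 − $830 = $1,120.
#2 ($8,700): 20% coinsurance on $8,700 = $1,740. Member pays $1,740; OOP now $2,570. Plan pays $8,700 − $1,740 = $6,960.
#3 ($293): deductible already satisfied, so member's share is 20% × $293 = $58.60. Member pays $58.60; OOP now $2,628.60. Plan pays $293 − $58.60 = $234.40.
#4 ($2,101): deductible already satisfied, so member's share is 20% × $2,101 = $420.20. Adding that to $2,628.60 gives $3,048.80, past the $2,850 cap; member pays only $2,850 − $2,628.60 = $221.40. Plan pays $2,101 − $221.40 = $1,879.60.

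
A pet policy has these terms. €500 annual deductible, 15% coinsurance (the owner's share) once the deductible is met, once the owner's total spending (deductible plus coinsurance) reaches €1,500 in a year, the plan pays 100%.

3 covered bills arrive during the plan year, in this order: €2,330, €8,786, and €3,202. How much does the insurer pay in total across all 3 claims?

Claim 1 (€2,330): deductible takes €500, €1,830 remains; owner's 15% is €274.50. Owner pays €774.50; OOP now €774.50. Insurer: €2,330 − €774.50 = €1,555.50.
Claim 2 (€8,786): deductible met; 15% of €8,786 = €1,317.90. That would push OOP to €2,092.40, over the €1,500 cap, so owner pays €1,500 − €774.50 = €725.50. Insurer: €8,786 − €725.50 = €8,060.50.
Claim 3 (€3,202): deductible met; 15% of €3,202 = €480.30. OOP would hit €1,980.30 > €1,500, so the cap limits the owner to €1,500 − €1,500 = €0. Plan pays €3,202 − €0 = €3,202.
Insurer total = bills − owner's total = €14,318 − €1,500 = €12,818.

€12,818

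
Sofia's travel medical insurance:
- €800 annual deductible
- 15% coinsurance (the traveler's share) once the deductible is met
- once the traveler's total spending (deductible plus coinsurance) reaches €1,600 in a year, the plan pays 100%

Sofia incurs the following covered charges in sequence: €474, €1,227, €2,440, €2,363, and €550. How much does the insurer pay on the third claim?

Bill 1, €474: fully absorbed by the deductible. Traveler owes €474 (running OOP €474). Insurer: €474 − €474 = €0.
Bill 2, €1,227: €326 finishes the deductible; €901 goes to coinsurance; 15% of €901 = €135.15. Traveler pays €461.15; OOP now €935.15. Plan pays €1,227 − €461.15 = €765.85.
Bill 3, €2,440: deductible already satisfied, so traveler's share is 15% × €2,440 = €366. Traveler owes €366 (running OOP €1,301.15). Plan pays €2,440 − €366 = €2,074.

€2,074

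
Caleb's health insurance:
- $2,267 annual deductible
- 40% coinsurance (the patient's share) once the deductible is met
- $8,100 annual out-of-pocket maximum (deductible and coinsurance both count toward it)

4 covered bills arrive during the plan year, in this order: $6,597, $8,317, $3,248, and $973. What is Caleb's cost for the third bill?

$774.20

#1 ($6,597): $2,267 to deductible, leaving $4,330; coinsurance $4,330 × 40% = $1,732. Cost to patient: $3,999. OOP to date $3,999.
#2 ($8,317): 40% coinsurance on $8,317 = $3,326.80. Patient owes $3,326.80 (running OOP $7,325.80).
#3 ($3,248): 40% coinsurance on $3,248 = $1,299.20. That would push OOP to $8,625, over the $8,100 cap, so patient pays $8,100 − $7,325.80 = $774.20.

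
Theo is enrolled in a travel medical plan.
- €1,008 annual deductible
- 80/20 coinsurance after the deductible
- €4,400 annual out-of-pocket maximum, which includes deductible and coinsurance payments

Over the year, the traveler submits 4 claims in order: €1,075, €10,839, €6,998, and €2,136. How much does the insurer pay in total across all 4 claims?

€16,648

Claim 1 — €1,075: €1,008 finishes the deductible; €67 goes to coinsurance; coinsurance €67 × 20% = €13.40. Traveler owes €1,021.40 (running OOP €1,021.40). Insurer: €1,075 − €1,021.40 = €53.60.
Claim 2 — €10,839: deductible met; 20% of €10,839 = €2,167.80. Cost to traveler: €2,167.80. OOP to date €3,189.20. Plan pays €10,839 − €2,167.80 = €8,671.20.
Claim 3 — €6,998: deductible already satisfied, so traveler's share is 20% × €6,998 = €1,399.60. Adding that to €3,189.20 gives €4,588.80, past the €4,400 cap; traveler pays only €4,400 − €3,189.20 = €1,210.80. Plan pays €6,998 − €1,210.80 = €5,787.20.
Claim 4 — €2,136: 20% coinsurance on €2,136 = €427.20. Adding that to €4,400 gives €4,827.20, past the €4,400 cap; traveler pays only €4,400 − €4,400 = €0. Insurer: €2,136 − €0 = €2,136.
Insurer total = bills − traveler's total = €21,048 − €4,400 = €16,648.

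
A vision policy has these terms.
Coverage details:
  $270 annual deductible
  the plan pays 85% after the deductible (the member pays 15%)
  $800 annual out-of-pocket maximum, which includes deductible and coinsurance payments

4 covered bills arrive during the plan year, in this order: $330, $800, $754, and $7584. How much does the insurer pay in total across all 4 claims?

Claim 1 ($330): $270 finishes the deductible; $60 goes to coinsurance; coinsurance $60 × 15% = $9. Member pays $279; OOP now $279. Plan pays $330 − $279 = $51.
Claim 2 ($800): deductible met; 15% of $800 = $120. Member pays $120; OOP now $399. Plan pays $800 − $120 = $680.
Claim 3 ($754): 15% coinsurance on $754 = $113.10. Cost to member: $113.10. OOP to date $512.10. Insurer: $754 − $113.10 = $640.90.
Claim 4 ($7584): 15% coinsurance on $7584 = $1137.60. That would push OOP to $1649.70, over the $800 cap, so member pays $800 − $512.10 = $287.90. Plan pays $7584 − $287.90 = $7296.10.
Insurer total: $51 + $680 + $640.90 + $7296.10 = $8668.

$8668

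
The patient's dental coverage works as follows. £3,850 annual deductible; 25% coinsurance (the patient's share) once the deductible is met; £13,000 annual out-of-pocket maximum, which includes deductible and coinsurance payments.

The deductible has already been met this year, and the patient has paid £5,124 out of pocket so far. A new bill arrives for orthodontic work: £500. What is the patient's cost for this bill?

With the deductible met, the entire £500 is subject to coinsurance.
Patient's 25% share of £500 is £125.
Cumulative spending £5,124 + £125 = £5,249 stays under the £13,000 maximum.

£125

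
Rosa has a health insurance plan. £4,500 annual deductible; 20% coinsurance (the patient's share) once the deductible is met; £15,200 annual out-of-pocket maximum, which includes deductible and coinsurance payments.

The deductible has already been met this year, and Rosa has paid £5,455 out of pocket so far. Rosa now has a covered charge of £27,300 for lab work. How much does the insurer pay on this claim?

The deductible is already satisfied, so the full bill goes to coinsurance.
Coinsurance: £27,300 × 20% = £5,460.
Total out-of-pocket so far would be £5,455 + £5,460 = £10,915, below the £15,200 cap — no reduction.
The plan picks up £27,300 − £5,460 = £21,840.

£21,840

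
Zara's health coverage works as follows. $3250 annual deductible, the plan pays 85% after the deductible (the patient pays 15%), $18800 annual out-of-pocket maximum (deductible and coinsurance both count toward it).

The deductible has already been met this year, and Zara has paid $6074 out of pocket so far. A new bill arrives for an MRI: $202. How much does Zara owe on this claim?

With the deductible met, the entire $202 is subject to coinsurance.
Patient's 15% share of $202 is $30.30.
Cumulative spending $6074 + $30.30 = $6104.30 stays under the $18800 maximum.

$30.30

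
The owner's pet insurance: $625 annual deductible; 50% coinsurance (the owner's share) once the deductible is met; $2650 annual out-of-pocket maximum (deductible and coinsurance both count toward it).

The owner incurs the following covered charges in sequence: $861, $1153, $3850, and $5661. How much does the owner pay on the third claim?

$1330.50

Claim 1 ($861): deductible takes $625, $236 remains; owner's 50% is $118. Owner owes $743 (running OOP $743).
Claim 2 ($1153): deductible met; 50% of $1153 = $576.50. Cost to owner: $576.50. OOP to date $1319.50.
Claim 3 ($3850): deductible met; 50% of $3850 = $1925. OOP would hit $3244.50 > $2650, so the cap limits the owner to $2650 − $1319.50 = $1330.50.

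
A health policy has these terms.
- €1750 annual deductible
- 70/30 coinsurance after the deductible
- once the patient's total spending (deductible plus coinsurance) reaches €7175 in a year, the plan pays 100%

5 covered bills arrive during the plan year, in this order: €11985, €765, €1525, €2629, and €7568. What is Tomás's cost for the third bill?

€457.50

#1 (€11985): deductible takes €1750, €10235 remains; patient's 30% is €3070.50. Patient pays €4820.50; OOP now €4820.50.
#2 (€765): deductible met; 30% of €765 = €229.50. Cost to patient: €229.50. OOP to date €5050.
#3 (€1525): deductible met; 30% of €1525 = €457.50. Patient owes €457.50 (running OOP €5507.50).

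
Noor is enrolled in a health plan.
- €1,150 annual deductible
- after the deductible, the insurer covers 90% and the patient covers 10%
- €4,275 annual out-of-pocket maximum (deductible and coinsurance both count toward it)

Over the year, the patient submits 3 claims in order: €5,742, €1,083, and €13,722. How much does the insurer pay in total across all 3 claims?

€17,457.30

Bill 1, €5,742: €1,150 finishes the deductible; €4,592 goes to coinsurance; 10% of €4,592 = €459.20. Patient owes €1,609.20 (running OOP €1,609.20). Plan pays €5,742 − €1,609.20 = €4,132.80.
Bill 2, €1,083: deductible already satisfied, so patient's share is 10% × €1,083 = €108.30. Patient owes €108.30 (running OOP €1,717.50). Plan pays €1,083 − €108.30 = €974.70.
Bill 3, €13,722: deductible already satisfied, so patient's share is 10% × €13,722 = €1,372.20. Patient pays €1,372.20; OOP now €3,089.70. Plan pays €13,722 − €1,372.20 = €12,349.80.
Insurer total = bills − patient's total = €20,547 − €3,089.70 = €17,457.30.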